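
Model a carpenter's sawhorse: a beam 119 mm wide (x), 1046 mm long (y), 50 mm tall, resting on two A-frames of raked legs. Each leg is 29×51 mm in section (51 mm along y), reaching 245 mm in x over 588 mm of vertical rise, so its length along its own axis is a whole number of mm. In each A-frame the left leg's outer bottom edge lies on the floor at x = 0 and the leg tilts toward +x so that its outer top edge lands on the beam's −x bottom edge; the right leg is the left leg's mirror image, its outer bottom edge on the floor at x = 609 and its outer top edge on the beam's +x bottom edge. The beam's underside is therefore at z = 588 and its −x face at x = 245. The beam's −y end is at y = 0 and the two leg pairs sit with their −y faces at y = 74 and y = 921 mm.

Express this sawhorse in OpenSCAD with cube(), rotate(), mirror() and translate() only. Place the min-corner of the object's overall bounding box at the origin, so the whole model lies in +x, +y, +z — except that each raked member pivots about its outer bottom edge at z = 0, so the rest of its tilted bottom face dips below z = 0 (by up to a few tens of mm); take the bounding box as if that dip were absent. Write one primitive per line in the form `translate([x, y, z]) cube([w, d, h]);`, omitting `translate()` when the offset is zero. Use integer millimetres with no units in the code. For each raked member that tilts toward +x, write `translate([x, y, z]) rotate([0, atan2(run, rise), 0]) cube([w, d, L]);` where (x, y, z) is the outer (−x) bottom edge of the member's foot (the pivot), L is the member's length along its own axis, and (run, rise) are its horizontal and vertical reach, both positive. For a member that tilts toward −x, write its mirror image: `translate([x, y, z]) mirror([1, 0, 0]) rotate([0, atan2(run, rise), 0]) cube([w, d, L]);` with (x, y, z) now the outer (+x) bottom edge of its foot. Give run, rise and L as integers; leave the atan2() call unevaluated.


translate([245, 0, 588]) cube([119, 1046, 50]);
translate([0, 74, 0]) rotate([0, atan2(245, 588), 0]) cube([29, 51, 637]);
translate([609, 74, 0]) mirror([1, 0, 0]) rotate([0, atan2(245, 588), 0]) cube([29, 51, 637]);
translate([0, 921, 0]) rotate([0, atan2(245, 588), 0]) cube([29, 51, 637]);
translate([609, 921, 0]) mirror([1, 0, 0]) rotate([0, atan2(245, 588), 0]) cube([29, 51, 637]);


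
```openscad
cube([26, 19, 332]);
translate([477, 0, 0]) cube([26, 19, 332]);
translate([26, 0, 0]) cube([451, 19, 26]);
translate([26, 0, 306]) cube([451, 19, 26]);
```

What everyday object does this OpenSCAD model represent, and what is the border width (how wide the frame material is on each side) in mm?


A picture frame. The border width is 26 mm.

Four thin pieces enclosing a rectangular opening — a picture frame. The two full-height stiles are 332 mm tall; the top rail sits at z = 306 and is 26 mm tall, so the border above the opening is 332 − 306 = 26 mm, matching the stile x-width.


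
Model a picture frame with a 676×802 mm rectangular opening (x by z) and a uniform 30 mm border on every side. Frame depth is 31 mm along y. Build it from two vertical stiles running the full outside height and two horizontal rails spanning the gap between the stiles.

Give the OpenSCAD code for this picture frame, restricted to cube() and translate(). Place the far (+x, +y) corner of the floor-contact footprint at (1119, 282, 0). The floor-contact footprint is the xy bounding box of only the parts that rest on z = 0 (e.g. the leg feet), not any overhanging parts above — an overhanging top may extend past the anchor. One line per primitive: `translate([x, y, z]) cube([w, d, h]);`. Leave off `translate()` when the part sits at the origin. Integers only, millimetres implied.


translate([383, 251, 0]) cube([30, 31, 862]);
translate([1089, 251, 0]) cube([30, 31, 862]);
translate([413, 251, 0]) cube([676, 31, 30]);
translate([413, 251, 832]) cube([676, 31, 30]);


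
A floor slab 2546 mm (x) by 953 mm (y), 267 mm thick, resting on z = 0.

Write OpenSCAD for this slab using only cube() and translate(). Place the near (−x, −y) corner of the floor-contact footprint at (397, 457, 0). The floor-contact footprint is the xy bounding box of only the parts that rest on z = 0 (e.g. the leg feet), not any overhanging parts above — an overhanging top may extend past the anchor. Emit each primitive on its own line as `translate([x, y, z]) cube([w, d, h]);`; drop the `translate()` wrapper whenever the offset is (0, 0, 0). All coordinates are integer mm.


translate([397, 457, 0]) cube([2546, 953, 267]);


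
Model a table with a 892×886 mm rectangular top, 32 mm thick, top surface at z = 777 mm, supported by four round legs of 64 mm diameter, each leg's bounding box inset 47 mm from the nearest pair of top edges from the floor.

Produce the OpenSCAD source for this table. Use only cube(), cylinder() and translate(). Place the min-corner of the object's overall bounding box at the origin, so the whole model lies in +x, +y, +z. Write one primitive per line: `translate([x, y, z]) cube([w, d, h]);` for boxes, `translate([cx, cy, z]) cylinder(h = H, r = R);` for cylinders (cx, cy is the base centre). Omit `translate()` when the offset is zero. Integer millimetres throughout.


translate([0, 0, 745]) cube([892, 886, 32]);
translate([79, 79, 0]) cylinder(h = 745, r = 32);
translate([813, 79, 0]) cylinder(h = 745, r = 32);
translate([79, 807, 0]) cylinder(h = 745, r = 32);
translate([813, 807, 0]) cylinder(h = 745, r = 32);


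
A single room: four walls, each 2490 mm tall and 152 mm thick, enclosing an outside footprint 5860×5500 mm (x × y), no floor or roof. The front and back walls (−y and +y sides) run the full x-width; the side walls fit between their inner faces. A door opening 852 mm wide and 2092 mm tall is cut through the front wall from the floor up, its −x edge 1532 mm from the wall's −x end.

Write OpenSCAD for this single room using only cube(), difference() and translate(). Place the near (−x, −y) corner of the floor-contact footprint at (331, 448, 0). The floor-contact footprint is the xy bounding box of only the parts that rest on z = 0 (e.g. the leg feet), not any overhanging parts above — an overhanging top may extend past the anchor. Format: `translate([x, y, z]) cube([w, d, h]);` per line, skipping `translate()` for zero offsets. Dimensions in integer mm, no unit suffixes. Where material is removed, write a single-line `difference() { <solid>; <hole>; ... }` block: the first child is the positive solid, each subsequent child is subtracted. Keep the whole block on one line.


difference() { translate([331, 448, 0]) cube([5860, 152, 2490]); translate([1863, 448, 0]) cube([852, 152, 2092]); }
translate([331, 5796, 0]) cube([5860, 152, 2490]);
translate([331, 600, 0]) cube([152, 5196, 2490]);
translate([6039, 600, 0]) cube([152, 5196, 2490]);


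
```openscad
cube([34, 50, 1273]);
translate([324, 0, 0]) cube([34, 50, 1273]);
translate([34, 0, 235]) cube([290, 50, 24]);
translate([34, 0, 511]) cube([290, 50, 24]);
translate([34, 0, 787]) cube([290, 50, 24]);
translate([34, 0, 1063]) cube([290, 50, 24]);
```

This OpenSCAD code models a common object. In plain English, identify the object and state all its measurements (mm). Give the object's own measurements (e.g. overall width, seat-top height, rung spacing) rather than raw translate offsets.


A straight ladder. Two 34×50 mm vertical rails, 1273 mm tall, stand 358 mm apart (outside-to-outside) with their front faces coplanar on the −y side. 4 rungs, each 50 mm deep and 24 mm tall, span between the inner faces of the rails, front faces flush with the rails. The lowest rung's underside is at z = 235 mm and rungs are spaced 276 mm apart (underside to underside).


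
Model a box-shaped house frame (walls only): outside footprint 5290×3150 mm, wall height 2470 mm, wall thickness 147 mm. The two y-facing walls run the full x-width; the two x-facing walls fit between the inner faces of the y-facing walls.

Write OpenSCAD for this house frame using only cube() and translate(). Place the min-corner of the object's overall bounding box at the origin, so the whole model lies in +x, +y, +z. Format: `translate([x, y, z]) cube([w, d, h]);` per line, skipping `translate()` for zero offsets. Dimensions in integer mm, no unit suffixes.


cube([5290, 147, 2470]);
translate([0, 3003, 0]) cube([5290, 147, 2470]);
translate([0, 147, 0]) cube([147, 2856, 2470]);
translate([5143, 147, 0]) cube([147, 2856, 2470]);


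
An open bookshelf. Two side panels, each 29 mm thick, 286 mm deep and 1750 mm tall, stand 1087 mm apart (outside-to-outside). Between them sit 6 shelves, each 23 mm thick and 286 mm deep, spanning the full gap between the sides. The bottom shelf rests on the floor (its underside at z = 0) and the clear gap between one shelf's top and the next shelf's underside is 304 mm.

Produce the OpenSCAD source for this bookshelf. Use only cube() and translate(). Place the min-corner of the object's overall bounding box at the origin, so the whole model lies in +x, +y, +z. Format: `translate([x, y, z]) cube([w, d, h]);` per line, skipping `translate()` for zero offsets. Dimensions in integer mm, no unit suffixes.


cube([29, 286, 1750]);
translate([1058, 0, 0]) cube([29, 286, 1750]);
translate([29, 0, 0]) cube([1029, 286, 23]);
translate([29, 0, 327]) cube([1029, 286, 23]);
translate([29, 0, 654]) cube([1029, 286, 23]);
translate([29, 0, 981]) cube([1029, 286, 23]);
translate([29, 0, 1308]) cube([1029, 286, 23]);
translate([29, 0, 1635]) cube([1029, 286, 23]);


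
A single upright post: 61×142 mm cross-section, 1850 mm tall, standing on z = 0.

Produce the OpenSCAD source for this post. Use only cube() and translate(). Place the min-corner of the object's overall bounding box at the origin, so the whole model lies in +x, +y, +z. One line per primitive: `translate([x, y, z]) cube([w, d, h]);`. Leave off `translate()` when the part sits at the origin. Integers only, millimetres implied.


cube([61, 142, 1850]);


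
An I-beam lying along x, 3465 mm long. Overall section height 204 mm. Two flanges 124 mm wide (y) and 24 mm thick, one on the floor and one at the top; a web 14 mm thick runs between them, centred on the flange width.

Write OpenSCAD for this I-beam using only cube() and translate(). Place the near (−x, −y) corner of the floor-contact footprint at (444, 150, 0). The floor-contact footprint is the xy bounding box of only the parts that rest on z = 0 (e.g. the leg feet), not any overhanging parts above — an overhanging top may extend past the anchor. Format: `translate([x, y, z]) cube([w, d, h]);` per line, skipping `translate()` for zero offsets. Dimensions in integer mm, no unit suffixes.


translate([444, 150, 0]) cube([3465, 124, 24]);
translate([444, 205, 24]) cube([3465, 14, 156]);
translate([444, 150, 180]) cube([3465, 124, 24]);


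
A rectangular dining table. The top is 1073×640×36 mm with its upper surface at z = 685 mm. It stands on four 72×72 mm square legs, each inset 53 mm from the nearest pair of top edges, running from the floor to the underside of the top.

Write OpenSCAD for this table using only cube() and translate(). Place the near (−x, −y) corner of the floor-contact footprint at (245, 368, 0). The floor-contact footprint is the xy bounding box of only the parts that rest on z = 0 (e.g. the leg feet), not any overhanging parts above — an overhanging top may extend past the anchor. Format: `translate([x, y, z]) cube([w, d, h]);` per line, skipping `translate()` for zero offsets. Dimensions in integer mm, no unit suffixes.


// leg_h = 685 - 36 = 649
translate([192, 315, 649]) cube([1073, 640, 36]);
translate([245, 368, 0]) cube([72, 72, 649]);
translate([1140, 368, 0]) cube([72, 72, 649]);
translate([245, 830, 0]) cube([72, 72, 649]);
translate([1140, 830, 0]) cube([72, 72, 649]);


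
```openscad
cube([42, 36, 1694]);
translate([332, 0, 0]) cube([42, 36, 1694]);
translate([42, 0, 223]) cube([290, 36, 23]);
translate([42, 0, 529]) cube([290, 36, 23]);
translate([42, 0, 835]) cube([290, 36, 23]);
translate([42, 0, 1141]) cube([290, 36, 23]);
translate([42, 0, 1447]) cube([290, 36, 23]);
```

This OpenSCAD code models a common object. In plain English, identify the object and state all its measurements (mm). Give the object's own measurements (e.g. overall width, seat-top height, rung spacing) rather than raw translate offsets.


A straight ladder. Two 42×36 mm vertical rails, 1694 mm tall, stand 374 mm apart (outside-to-outside) with their front faces coplanar on the −y side. 5 rungs, each 36 mm deep and 23 mm tall, span between the inner faces of the rails, front faces flush with the rails. The lowest rung's underside is at z = 223 mm and rungs are spaced 306 mm apart (underside to underside).


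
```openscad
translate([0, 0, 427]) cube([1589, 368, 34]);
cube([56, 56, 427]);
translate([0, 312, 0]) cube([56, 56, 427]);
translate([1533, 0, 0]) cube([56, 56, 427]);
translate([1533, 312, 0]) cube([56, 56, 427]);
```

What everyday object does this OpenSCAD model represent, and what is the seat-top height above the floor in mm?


A bench. The seat-top height is 461 mm.

A long slab on four corner posts — a bench. The slab sits at z = 427 with thickness 34, so the top is 427 + 34 = 461 mm.


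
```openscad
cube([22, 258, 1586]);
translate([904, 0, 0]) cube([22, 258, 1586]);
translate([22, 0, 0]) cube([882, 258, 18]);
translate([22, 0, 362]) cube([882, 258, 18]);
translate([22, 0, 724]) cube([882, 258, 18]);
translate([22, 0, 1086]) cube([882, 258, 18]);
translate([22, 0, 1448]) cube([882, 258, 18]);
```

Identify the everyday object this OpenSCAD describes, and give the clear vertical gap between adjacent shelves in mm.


A bookshelf. The clear shelf gap is 344 mm.

Two tall side panels with 5 horizontal boards between them — a bookshelf. The first two shelf undersides are at z = 0 and z = 362; with shelf thickness 18, the clear gap is 362 − 0 − 18 = 344 mm.


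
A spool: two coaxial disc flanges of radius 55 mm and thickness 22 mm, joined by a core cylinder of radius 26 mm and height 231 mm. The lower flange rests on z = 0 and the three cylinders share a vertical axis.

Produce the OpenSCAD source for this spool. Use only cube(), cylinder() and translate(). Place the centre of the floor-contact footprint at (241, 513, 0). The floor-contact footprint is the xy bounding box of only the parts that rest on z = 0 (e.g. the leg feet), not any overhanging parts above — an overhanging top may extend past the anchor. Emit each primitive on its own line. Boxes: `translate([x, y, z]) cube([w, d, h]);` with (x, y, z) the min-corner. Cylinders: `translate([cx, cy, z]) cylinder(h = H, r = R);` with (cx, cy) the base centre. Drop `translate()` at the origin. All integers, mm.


translate([241, 513, 0]) cylinder(h = 22, r = 55);
translate([241, 513, 22]) cylinder(h = 231, r = 26);
translate([241, 513, 253]) cylinder(h = 22, r = 55);


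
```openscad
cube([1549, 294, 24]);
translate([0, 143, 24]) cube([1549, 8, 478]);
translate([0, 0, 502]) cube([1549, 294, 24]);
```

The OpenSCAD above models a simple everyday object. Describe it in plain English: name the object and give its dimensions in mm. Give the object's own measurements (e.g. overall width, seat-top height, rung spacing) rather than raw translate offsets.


An I-beam lying along x, 1549 mm long. Overall section height 526 mm. Two flanges 294 mm wide (y) and 24 mm thick, one on the floor and one at the top; a web 8 mm thick runs between them, centred on the flange width.


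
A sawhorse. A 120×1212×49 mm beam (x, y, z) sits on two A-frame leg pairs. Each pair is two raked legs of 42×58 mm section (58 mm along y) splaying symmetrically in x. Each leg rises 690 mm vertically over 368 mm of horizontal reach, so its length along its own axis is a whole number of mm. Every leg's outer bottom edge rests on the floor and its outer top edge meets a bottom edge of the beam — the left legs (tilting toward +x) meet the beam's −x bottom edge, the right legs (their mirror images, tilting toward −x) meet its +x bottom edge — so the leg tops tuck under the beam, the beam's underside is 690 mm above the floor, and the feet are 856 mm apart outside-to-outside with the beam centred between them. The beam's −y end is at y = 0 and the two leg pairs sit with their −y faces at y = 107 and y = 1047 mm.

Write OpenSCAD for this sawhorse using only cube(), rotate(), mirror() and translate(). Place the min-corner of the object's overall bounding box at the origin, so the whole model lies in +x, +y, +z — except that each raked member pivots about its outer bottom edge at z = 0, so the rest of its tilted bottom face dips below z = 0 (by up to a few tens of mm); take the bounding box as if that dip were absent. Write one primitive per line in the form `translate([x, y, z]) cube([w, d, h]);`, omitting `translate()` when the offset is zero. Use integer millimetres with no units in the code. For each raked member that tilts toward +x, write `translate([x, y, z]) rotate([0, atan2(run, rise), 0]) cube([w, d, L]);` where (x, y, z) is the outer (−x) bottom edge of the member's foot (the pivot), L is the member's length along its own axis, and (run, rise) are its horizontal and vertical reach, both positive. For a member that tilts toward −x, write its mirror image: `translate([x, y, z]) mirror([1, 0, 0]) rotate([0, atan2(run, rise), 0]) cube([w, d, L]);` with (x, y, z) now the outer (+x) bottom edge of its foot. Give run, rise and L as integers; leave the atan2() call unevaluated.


translate([368, 0, 690]) cube([120, 1212, 49]);
translate([0, 107, 0]) rotate([0, atan2(368, 690), 0]) cube([42, 58, 782]);
translate([856, 107, 0]) mirror([1, 0, 0]) rotate([0, atan2(368, 690), 0]) cube([42, 58, 782]);
translate([0, 1047, 0]) rotate([0, atan2(368, 690), 0]) cube([42, 58, 782]);
translate([856, 1047, 0]) mirror([1, 0, 0]) rotate([0, atan2(368, 690), 0]) cube([42, 58, 782]);


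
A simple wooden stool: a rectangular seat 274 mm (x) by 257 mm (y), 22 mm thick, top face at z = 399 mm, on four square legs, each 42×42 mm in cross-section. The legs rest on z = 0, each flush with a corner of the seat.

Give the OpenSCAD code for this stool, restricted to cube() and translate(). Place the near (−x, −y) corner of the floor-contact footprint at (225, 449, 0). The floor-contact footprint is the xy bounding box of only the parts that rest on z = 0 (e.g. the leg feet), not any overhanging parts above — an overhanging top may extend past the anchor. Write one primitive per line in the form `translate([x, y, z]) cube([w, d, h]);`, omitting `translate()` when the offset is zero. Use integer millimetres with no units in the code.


// leg_h = 399 - 22 = 377
translate([225, 449, 377]) cube([274, 257, 22]);
translate([225, 449, 0]) cube([42, 42, 377]);
translate([457, 449, 0]) cube([42, 42, 377]);
translate([225, 664, 0]) cube([42, 42, 377]);
translate([457, 664, 0]) cube([42, 42, 377]);


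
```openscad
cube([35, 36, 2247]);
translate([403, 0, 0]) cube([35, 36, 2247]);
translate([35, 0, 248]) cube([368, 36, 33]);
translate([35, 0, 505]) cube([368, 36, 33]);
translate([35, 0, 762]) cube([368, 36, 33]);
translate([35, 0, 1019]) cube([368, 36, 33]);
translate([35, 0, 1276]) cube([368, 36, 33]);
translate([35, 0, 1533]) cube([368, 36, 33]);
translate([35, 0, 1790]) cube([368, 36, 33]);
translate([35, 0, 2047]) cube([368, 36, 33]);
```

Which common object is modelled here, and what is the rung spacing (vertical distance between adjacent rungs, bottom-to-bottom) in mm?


A ladder. The rung spacing is 257 mm.

Two tall 35×36 posts with 8 short bars between them — a ladder. Adjacent rungs sit at z = 248 and z = 505, so the spacing is 505 − 248 = 257 mm.


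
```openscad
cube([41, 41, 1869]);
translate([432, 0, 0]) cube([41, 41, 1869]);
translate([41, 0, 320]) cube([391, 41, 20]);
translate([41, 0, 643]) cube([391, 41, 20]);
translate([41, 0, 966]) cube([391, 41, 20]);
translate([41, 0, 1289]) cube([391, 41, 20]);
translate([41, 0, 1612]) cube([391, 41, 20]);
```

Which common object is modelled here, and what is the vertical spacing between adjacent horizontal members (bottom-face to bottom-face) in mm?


A ladder. The rung spacing is 323 mm.

Two tall 41×41 posts with 5 short bars between them — a ladder. Adjacent rungs sit at z = 320 and z = 643, so the spacing is 643 − 320 = 323 mm.


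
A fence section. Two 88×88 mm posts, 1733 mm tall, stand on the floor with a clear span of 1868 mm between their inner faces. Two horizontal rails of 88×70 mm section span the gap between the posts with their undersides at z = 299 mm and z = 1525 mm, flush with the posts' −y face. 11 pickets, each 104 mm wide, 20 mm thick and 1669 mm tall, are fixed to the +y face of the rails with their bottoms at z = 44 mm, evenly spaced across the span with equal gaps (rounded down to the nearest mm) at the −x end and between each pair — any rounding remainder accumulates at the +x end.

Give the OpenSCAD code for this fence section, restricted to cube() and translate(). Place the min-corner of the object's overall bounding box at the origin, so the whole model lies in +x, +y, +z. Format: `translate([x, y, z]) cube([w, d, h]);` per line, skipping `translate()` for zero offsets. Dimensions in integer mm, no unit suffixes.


cube([88, 88, 1733]);
translate([1956, 0, 0]) cube([88, 88, 1733]);
translate([88, 0, 299]) cube([1868, 88, 70]);
translate([88, 0, 1525]) cube([1868, 88, 70]);
translate([148, 88, 44]) cube([104, 20, 1669]);
translate([312, 88, 44]) cube([104, 20, 1669]);
translate([476, 88, 44]) cube([104, 20, 1669]);
translate([640, 88, 44]) cube([104, 20, 1669]);
translate([804, 88, 44]) cube([104, 20, 1669]);
translate([968, 88, 44]) cube([104, 20, 1669]);
translate([1132, 88, 44]) cube([104, 20, 1669]);
translate([1296, 88, 44]) cube([104, 20, 1669]);
translate([1460, 88, 44]) cube([104, 20, 1669]);
translate([1624, 88, 44]) cube([104, 20, 1669]);
translate([1788, 88, 44]) cube([104, 20, 1669]);


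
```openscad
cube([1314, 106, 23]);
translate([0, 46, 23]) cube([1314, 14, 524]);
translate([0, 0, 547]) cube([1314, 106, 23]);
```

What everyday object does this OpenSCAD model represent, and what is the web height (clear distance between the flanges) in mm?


An I-beam. The web height is 524 mm.

Two wide flanges with a thin centred web — an I-beam. Overall 570 mm minus two 23 mm flanges gives a web of 570 − 2·23 = 524 mm.


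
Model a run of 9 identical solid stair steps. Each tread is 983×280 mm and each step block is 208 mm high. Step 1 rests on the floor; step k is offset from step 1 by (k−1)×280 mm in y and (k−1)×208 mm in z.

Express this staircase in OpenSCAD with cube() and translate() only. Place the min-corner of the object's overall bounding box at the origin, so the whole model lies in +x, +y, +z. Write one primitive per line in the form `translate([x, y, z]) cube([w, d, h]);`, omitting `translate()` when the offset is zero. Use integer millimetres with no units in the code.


cube([983, 280, 208]);
translate([0, 280, 208]) cube([983, 280, 208]);
translate([0, 560, 416]) cube([983, 280, 208]);
translate([0, 840, 624]) cube([983, 280, 208]);
translate([0, 1120, 832]) cube([983, 280, 208]);
translate([0, 1400, 1040]) cube([983, 280, 208]);
translate([0, 1680, 1248]) cube([983, 280, 208]);
translate([0, 1960, 1456]) cube([983, 280, 208]);
translate([0, 2240, 1664]) cube([983, 280, 208]);


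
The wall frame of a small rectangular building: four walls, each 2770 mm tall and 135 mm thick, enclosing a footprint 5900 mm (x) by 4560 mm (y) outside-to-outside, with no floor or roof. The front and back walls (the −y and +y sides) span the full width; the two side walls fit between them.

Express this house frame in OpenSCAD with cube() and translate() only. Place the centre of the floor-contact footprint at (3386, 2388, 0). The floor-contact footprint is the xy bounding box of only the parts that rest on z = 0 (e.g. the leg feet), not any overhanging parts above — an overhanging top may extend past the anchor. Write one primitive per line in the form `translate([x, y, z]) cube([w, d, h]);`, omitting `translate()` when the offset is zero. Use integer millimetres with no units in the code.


translate([436, 108, 0]) cube([5900, 135, 2770]);
translate([436, 4533, 0]) cube([5900, 135, 2770]);
translate([436, 243, 0]) cube([135, 4290, 2770]);
translate([6201, 243, 0]) cube([135, 4290, 2770]);


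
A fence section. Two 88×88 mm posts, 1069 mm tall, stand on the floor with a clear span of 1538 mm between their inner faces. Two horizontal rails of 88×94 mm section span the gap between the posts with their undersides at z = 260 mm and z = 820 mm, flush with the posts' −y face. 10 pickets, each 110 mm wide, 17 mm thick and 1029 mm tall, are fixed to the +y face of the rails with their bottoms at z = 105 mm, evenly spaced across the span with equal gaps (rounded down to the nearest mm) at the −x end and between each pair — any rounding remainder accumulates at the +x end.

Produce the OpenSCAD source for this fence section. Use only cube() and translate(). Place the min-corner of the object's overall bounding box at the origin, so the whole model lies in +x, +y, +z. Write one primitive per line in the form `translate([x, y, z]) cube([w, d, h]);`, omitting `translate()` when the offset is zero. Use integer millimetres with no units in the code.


cube([88, 88, 1069]);
translate([1626, 0, 0]) cube([88, 88, 1069]);
translate([88, 0, 260]) cube([1538, 88, 94]);
translate([88, 0, 820]) cube([1538, 88, 94]);
translate([127, 88, 105]) cube([110, 17, 1029]);
translate([276, 88, 105]) cube([110, 17, 1029]);
translate([425, 88, 105]) cube([110, 17, 1029]);
translate([574, 88, 105]) cube([110, 17, 1029]);
translate([723, 88, 105]) cube([110, 17, 1029]);
translate([872, 88, 105]) cube([110, 17, 1029]);
translate([1021, 88, 105]) cube([110, 17, 1029]);
translate([1170, 88, 105]) cube([110, 17, 1029]);
translate([1319, 88, 105]) cube([110, 17, 1029]);
translate([1468, 88, 105]) cube([110, 17, 1029]);


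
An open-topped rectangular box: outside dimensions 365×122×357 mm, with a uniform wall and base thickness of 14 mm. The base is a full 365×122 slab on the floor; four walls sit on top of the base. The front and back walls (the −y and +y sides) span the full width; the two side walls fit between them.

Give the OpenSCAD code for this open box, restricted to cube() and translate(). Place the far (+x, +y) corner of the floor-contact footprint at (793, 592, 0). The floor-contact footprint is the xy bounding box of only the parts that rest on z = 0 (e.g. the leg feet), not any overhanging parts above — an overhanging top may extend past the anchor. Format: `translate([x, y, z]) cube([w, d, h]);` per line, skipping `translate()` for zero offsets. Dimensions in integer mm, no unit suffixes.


translate([428, 470, 0]) cube([365, 122, 14]);
translate([428, 470, 14]) cube([365, 14, 343]);
translate([428, 578, 14]) cube([365, 14, 343]);
translate([428, 484, 14]) cube([14, 94, 343]);
translate([779, 484, 14]) cube([14, 94, 343]);


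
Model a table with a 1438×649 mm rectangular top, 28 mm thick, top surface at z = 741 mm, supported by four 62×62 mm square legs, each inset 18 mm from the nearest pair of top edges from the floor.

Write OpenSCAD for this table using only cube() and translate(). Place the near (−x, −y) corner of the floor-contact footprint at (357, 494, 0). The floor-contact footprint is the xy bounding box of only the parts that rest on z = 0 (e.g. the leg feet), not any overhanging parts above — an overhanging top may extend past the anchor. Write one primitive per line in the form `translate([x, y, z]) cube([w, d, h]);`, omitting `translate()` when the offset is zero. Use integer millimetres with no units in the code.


translate([339, 476, 713]) cube([1438, 649, 28]);
translate([357, 494, 0]) cube([62, 62, 713]);
translate([1697, 494, 0]) cube([62, 62, 713]);
translate([357, 1045, 0]) cube([62, 62, 713]);
translate([1697, 1045, 0]) cube([62, 62, 713]);


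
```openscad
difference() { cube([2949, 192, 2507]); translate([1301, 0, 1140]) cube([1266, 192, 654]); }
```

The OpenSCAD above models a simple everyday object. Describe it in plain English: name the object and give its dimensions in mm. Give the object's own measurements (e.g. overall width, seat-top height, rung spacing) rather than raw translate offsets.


A wall 2949 mm long (x), 192 mm thick (y), 2507 mm tall, with a rectangular window opening cut through it. The opening is 1266 mm wide and 654 mm tall; its sill is at z = 1140 mm and its near (−x) edge is 1301 mm from the wall's −x end. The opening passes through the full wall thickness.


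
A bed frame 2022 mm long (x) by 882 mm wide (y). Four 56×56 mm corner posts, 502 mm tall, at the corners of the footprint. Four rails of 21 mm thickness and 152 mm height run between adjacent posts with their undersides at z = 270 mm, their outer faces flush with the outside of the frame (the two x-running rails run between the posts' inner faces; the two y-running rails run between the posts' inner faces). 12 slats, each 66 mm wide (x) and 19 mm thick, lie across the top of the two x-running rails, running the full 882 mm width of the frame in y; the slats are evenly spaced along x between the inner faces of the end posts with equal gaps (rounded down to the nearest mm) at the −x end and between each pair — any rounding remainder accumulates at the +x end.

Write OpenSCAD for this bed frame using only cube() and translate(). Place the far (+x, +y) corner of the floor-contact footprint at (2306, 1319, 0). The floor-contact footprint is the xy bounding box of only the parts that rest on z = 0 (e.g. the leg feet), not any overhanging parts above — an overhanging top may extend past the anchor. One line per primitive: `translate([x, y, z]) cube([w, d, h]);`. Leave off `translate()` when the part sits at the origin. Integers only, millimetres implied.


translate([284, 437, 0]) cube([56, 56, 502]);
translate([284, 1263, 0]) cube([56, 56, 502]);
translate([2250, 437, 0]) cube([56, 56, 502]);
translate([2250, 1263, 0]) cube([56, 56, 502]);
translate([340, 437, 270]) cube([1910, 21, 152]);
translate([340, 1298, 270]) cube([1910, 21, 152]);
translate([284, 493, 270]) cube([21, 770, 152]);
translate([2285, 493, 270]) cube([21, 770, 152]);
translate([426, 437, 422]) cube([66, 882, 19]);
translate([578, 437, 422]) cube([66, 882, 19]);
translate([730, 437, 422]) cube([66, 882, 19]);
translate([882, 437, 422]) cube([66, 882, 19]);
translate([1034, 437, 422]) cube([66, 882, 19]);
translate([1186, 437, 422]) cube([66, 882, 19]);
translate([1338, 437, 422]) cube([66, 882, 19]);
translate([1490, 437, 422]) cube([66, 882, 19]);
translate([1642, 437, 422]) cube([66, 882, 19]);
translate([1794, 437, 422]) cube([66, 882, 19]);
translate([1946, 437, 422]) cube([66, 882, 19]);
translate([2098, 437, 422]) cube([66, 882, 19]);


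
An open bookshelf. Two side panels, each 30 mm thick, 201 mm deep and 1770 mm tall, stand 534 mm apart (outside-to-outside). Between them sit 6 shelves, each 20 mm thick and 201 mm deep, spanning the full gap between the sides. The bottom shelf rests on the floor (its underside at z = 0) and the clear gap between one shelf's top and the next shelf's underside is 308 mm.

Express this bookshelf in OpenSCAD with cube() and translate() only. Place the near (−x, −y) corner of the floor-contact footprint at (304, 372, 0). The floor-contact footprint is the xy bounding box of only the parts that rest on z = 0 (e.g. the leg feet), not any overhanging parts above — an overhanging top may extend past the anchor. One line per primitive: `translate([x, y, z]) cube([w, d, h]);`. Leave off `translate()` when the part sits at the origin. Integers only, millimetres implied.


translate([304, 372, 0]) cube([30, 201, 1770]);
translate([808, 372, 0]) cube([30, 201, 1770]);
translate([334, 372, 0]) cube([474, 201, 20]);
translate([334, 372, 328]) cube([474, 201, 20]);
translate([334, 372, 656]) cube([474, 201, 20]);
translate([334, 372, 984]) cube([474, 201, 20]);
translate([334, 372, 1312]) cube([474, 201, 20]);
translate([334, 372, 1640]) cube([474, 201, 20]);


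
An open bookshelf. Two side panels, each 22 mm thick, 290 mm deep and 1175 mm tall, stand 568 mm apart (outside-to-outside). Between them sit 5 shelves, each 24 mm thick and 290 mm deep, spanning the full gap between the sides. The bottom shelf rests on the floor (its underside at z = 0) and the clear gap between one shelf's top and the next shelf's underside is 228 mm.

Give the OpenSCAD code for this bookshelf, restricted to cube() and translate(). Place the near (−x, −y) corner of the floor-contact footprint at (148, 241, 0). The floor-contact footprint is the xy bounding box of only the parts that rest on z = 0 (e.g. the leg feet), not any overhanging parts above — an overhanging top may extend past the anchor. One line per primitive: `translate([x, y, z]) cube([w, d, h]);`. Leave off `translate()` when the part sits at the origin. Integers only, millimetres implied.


translate([148, 241, 0]) cube([22, 290, 1175]);
translate([694, 241, 0]) cube([22, 290, 1175]);
translate([170, 241, 0]) cube([524, 290, 24]);
translate([170, 241, 252]) cube([524, 290, 24]);
translate([170, 241, 504]) cube([524, 290, 24]);
translate([170, 241, 756]) cube([524, 290, 24]);
translate([170, 241, 1008]) cube([524, 290, 24]);


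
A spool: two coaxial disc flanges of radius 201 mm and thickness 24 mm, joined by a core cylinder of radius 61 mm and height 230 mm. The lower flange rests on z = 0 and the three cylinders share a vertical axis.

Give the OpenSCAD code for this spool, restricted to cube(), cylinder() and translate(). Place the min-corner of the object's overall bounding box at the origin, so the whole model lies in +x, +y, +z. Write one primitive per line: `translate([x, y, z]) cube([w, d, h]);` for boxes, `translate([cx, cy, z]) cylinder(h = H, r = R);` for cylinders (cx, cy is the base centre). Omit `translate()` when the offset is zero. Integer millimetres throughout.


translate([201, 201, 0]) cylinder(h = 24, r = 201);
translate([201, 201, 24]) cylinder(h = 230, r = 61);
translate([201, 201, 254]) cylinder(h = 24, r = 201);


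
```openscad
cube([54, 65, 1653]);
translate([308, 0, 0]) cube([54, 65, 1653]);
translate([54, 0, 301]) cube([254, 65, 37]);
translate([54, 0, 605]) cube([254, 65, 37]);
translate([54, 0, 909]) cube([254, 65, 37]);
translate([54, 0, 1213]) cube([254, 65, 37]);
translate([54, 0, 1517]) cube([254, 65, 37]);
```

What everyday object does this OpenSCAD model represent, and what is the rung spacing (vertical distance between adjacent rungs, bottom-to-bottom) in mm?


A ladder. The rung spacing is 304 mm.

Two tall 54×65 posts with 5 short bars between them — a ladder. Adjacent rungs sit at z = 301 and z = 605, so the spacing is 605 − 301 = 304 mm.


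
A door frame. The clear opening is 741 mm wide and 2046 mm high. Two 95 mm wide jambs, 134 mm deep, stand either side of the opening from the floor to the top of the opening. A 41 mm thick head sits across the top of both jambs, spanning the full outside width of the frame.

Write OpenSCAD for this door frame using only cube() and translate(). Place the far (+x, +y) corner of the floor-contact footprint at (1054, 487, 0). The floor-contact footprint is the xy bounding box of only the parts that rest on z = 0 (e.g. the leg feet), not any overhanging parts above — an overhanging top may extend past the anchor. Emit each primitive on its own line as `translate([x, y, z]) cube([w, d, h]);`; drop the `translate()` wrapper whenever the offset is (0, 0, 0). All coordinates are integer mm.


translate([123, 353, 0]) cube([95, 134, 2046]);
translate([959, 353, 0]) cube([95, 134, 2046]);
translate([123, 353, 2046]) cube([931, 134, 41]);


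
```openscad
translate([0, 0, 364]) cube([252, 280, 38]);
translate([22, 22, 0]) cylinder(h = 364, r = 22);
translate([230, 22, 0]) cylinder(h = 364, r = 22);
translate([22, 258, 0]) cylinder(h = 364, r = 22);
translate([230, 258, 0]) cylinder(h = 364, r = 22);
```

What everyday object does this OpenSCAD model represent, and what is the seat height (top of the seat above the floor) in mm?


A stool. The seat height is 402 mm.

A 252×280×38 slab at z = 364 on four corner cylinders — a stool. The seat top is 364 + 38 = 402 mm.


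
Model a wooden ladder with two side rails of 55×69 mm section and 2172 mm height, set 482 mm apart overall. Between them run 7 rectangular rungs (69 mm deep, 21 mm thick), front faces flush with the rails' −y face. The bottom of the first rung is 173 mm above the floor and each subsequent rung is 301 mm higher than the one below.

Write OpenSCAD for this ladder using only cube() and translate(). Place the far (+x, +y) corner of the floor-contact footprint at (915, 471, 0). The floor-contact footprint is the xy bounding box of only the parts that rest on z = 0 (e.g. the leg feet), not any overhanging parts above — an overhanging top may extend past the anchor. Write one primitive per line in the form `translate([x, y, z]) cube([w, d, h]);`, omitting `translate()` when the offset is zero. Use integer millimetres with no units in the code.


translate([433, 402, 0]) cube([55, 69, 2172]);
translate([860, 402, 0]) cube([55, 69, 2172]);
translate([488, 402, 173]) cube([372, 69, 21]);
translate([488, 402, 474]) cube([372, 69, 21]);
translate([488, 402, 775]) cube([372, 69, 21]);
translate([488, 402, 1076]) cube([372, 69, 21]);
translate([488, 402, 1377]) cube([372, 69, 21]);
translate([488, 402, 1678]) cube([372, 69, 21]);
translate([488, 402, 1979]) cube([372, 69, 21]);


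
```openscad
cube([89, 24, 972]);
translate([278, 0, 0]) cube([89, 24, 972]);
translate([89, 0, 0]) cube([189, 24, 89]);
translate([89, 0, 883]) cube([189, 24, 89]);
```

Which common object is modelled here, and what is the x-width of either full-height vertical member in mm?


A picture frame. The border width is 89 mm.

Four thin pieces enclosing a rectangular opening — a picture frame. The two full-height stiles are 972 mm tall; the top rail sits at z = 883 and is 89 mm tall, so the border above the opening is 972 − 883 = 89 mm, matching the stile x-width.


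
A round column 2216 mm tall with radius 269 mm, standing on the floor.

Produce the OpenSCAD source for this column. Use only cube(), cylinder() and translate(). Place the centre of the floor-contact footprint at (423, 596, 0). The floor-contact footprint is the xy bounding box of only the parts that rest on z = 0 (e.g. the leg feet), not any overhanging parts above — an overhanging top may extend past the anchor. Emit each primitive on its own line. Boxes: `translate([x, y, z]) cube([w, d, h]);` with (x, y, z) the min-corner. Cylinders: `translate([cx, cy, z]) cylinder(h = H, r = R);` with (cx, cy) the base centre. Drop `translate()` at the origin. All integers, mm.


translate([423, 596, 0]) cylinder(h = 2216, r = 269);


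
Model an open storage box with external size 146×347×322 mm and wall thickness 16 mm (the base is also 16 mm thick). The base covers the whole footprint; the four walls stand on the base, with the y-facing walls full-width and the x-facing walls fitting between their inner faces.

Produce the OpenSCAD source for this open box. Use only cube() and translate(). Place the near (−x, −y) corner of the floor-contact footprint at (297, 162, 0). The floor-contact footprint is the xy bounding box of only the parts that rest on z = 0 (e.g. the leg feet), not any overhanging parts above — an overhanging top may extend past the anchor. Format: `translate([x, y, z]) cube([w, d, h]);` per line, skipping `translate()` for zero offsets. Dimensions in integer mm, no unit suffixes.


translate([297, 162, 0]) cube([146, 347, 16]);
translate([297, 162, 16]) cube([146, 16, 306]);
translate([297, 493, 16]) cube([146, 16, 306]);
translate([297, 178, 16]) cube([16, 315, 306]);
translate([427, 178, 16]) cube([16, 315, 306]);


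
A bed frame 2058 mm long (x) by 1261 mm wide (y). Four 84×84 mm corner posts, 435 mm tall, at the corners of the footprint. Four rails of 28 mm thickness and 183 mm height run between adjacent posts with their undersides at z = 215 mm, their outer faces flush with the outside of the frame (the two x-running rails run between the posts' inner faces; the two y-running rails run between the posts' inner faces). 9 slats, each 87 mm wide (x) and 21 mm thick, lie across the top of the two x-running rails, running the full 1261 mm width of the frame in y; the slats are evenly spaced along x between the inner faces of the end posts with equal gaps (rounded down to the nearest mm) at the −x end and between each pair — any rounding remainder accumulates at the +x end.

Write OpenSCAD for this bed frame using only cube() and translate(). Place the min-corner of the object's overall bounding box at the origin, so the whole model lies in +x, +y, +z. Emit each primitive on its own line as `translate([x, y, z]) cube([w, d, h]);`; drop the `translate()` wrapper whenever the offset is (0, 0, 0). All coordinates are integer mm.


// slat z = rail_z + rail_h = 215 + 183 = 398
// slat gap = ⌊(1890 − 9·87) / 10⌋ = 110
cube([84, 84, 435]);
translate([0, 1177, 0]) cube([84, 84, 435]);
translate([1974, 0, 0]) cube([84, 84, 435]);
translate([1974, 1177, 0]) cube([84, 84, 435]);
translate([84, 0, 215]) cube([1890, 28, 183]);
translate([84, 1233, 215]) cube([1890, 28, 183]);
translate([0, 84, 215]) cube([28, 1093, 183]);
translate([2030, 84, 215]) cube([28, 1093, 183]);
translate([194, 0, 398]) cube([87, 1261, 21]);
translate([391, 0, 398]) cube([87, 1261, 21]);
translate([588, 0, 398]) cube([87, 1261, 21]);
translate([785, 0, 398]) cube([87, 1261, 21]);
translate([982, 0, 398]) cube([87, 1261, 21]);
translate([1179, 0, 398]) cube([87, 1261, 21]);
translate([1376, 0, 398]) cube([87, 1261, 21]);
translate([1573, 0, 398]) cube([87, 1261, 21]);
translate([1770, 0, 398]) cube([87, 1261, 21]);
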